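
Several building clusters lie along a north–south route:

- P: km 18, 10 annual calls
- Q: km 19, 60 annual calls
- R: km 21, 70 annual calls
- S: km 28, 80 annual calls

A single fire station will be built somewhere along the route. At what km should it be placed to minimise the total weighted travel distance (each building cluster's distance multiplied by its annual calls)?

For a sum of weighted absolute distances on a line, the optimum is the weighted median (not the mean). Total weight W = 220; half-weight = 110.
Sort by position and accumulate weight:
  km 18 (P, w=10) → cum 10
  km 19 (Q, w=60) → cum 70
  km 21 (R, w=70) → cum 140  ≥ 110 → median here
  km 28 (S, w=80) → cum 220
Optimal location: km 21.

x = 21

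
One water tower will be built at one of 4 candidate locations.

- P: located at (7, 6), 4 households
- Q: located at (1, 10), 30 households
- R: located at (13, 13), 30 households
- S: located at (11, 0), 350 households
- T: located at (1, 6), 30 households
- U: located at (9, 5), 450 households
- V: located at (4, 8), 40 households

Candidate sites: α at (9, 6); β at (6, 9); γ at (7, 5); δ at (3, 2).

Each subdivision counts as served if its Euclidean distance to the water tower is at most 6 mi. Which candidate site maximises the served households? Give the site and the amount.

Coverage radius r = 6 mi; a point is covered iff (Δx)²+(Δy)² ≤ 6² = 36.
  α (9, 6): covers {P, U, V} → 494
  β (6, 9): covers {P, Q, T, U, V} → 554
  γ (7, 5): covers {P, U, V} → 494
  δ (3, 2): covers {P, T} → 34
Maximum coverage at β: 554 households.

β, covering 554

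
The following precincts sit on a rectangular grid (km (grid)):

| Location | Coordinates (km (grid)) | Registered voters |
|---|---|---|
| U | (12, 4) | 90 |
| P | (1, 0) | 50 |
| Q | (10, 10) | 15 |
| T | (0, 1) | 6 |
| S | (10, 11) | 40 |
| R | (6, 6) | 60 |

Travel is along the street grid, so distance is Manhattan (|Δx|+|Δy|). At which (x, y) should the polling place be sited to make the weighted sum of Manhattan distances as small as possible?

Manhattan distance separates: Σwᵢ(|x−xᵢ|+|y−yᵢ|) = Σwᵢ|x−xᵢ| + Σwᵢ|y−yᵢ|, so x and y are optimised independently as 1-D weighted medians.
Total weight W = 261; half = 130.5.
x-coordinate, sorted with cumulative weight:
  x=0 (T, w=6) cum 6
  x=1 (P, w=50) cum 56
  x=6 (R, w=60) cum 116
  x=10 (Q, w=15) cum 131  ← median
  x=10 (S, w=40) cum 171
  x=12 (U, w=90) cum 261
⇒ x* = 10
y-coordinate, sorted with cumulative weight:
  y=0 (P, w=50) cum 50
  y=1 (T, w=6) cum 56
  y=4 (U, w=90) cum 146  ← median
  y=6 (R, w=60) cum 206
  y=10 (Q, w=15) cum 221
  y=11 (S, w=40) cum 261
⇒ y* = 4

(10, 4)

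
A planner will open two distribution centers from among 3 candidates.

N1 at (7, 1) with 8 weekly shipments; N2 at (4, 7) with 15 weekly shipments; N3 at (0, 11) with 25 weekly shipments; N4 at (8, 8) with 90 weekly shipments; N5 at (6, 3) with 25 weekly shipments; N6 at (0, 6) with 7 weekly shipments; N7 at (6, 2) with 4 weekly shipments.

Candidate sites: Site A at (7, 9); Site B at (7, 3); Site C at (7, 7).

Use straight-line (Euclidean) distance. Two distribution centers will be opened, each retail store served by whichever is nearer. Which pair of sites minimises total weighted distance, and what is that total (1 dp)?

Evaluate every pair (each demand assigned to the nearer of the two):
  {Site A, Site B}: total = 463.3
  {Site B, Site C}: total = 470.0
  {Site A, Site C}: total = 575.3
Best pair: {Site A, Site B} with total 463.3.

{Site A, Site B}, total 463.3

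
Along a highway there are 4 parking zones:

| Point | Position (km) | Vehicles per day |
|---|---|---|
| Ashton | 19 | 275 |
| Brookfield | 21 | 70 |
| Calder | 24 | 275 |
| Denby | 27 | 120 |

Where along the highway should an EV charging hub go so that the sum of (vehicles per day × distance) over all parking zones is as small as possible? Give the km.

x = 24

For a sum of weighted absolute distances on a line, the optimum is the weighted median (not the mean). Total weight W = 740; half-weight = 370.
Sort by position and accumulate weight:
  km 19 (Ashton, w=275) → cum 275
  km 21 (Brookfield, w=70) → cum 345
  km 24 (Calder, w=275) → cum 620  ≥ 370 → median here
  km 27 (Denby, w=120) → cum 740
Optimal location: km 24.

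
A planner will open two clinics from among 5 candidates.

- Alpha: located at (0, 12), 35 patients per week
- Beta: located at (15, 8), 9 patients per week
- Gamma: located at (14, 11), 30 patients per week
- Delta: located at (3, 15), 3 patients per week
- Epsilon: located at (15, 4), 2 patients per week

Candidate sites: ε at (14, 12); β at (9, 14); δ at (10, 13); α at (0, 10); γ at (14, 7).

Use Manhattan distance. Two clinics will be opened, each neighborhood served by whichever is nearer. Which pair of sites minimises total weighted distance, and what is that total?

{ε, α}, total 187

Evaluate every pair (each demand assigned to the nearer of the two):
  {ε, α}: total = 187
  {α, γ}: total = 240
  {δ, α}: total = 392
  {β, α}: total = 471
  {ε, β}: total = 499
  {ε, δ}: total = 505
  {β, γ}: total = 552
  {δ, γ}: total = 558
  {ε, γ}: total = 588
  {β, δ}: total = 704
Best pair: {ε, α} with total 187.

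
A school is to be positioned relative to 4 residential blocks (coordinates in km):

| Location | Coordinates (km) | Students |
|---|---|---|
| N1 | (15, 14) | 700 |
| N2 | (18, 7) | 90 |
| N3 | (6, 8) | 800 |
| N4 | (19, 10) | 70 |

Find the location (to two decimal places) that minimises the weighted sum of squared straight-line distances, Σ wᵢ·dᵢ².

(10.99, 10.56)

The minimiser of Σwᵢ‖p−pᵢ‖² is the weighted centroid p* = (Σwᵢpᵢ)/(Σwᵢ).
Σwᵢ = 1660.
Σwᵢxᵢ = 700·15 + 90·18 + 800·6 + 70·19 = 18250.
Σwᵢyᵢ = 700·14 + 90·7 + 800·8 + 70·10 = 17530.
x* = 18250/1660 = 10.99, y* = 17530/1660 = 10.56.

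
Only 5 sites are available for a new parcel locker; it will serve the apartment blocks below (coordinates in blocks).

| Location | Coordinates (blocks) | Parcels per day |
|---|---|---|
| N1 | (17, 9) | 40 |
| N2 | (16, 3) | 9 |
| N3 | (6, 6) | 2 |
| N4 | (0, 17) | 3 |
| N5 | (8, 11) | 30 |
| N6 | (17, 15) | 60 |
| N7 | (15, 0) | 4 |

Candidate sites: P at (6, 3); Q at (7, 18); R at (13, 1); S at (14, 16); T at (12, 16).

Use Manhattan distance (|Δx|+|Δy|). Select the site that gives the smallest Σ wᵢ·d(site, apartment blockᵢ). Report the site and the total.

S, total 1254 blocks

Total weighted distance at each candidate:
  P (6, 3): total = 2564
  Q (7, 18): total = 2150
  R (13, 1): total = 2178
  S (14, 16): total = 1254
  T (12, 16): total = 1410
Minimum is at S with total 1254 blocks.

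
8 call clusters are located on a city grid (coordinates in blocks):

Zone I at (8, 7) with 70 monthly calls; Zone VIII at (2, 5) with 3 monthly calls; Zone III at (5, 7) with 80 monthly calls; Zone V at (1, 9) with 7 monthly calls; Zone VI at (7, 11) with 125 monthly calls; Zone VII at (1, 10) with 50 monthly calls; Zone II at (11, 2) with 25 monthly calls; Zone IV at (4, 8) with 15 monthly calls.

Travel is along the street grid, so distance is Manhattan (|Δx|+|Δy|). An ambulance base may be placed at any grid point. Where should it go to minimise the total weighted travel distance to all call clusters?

(7, 8)

Manhattan distance separates: Σwᵢ(|x−xᵢ|+|y−yᵢ|) = Σwᵢ|x−xᵢ| + Σwᵢ|y−yᵢ|, so x and y are optimised independently as 1-D weighted medians.
Total weight W = 375; half = 187.5.
x-coordinate, sorted with cumulative weight:
  x=1 (Zone V, w=7) cum 7
  x=1 (Zone VII, w=50) cum 57
  x=2 (Zone VIII, w=3) cum 60
  x=4 (Zone IV, w=15) cum 75
  x=5 (Zone III, w=80) cum 155
  x=7 (Zone VI, w=125) cum 280  ← median
  x=8 (Zone I, w=70) cum 350
  x=11 (Zone II, w=25) cum 375
⇒ x* = 7
y-coordinate, sorted with cumulative weight:
  y=2 (Zone II, w=25) cum 25
  y=5 (Zone VIII, w=3) cum 28
  y=7 (Zone I, w=70) cum 98
  y=7 (Zone III, w=80) cum 178
  y=8 (Zone IV, w=15) cum 193  ← median
  y=9 (Zone V, w=7) cum 200
  y=10 (Zone VII, w=50) cum 250
  y=11 (Zone VI, w=125) cum 375
⇒ y* = 8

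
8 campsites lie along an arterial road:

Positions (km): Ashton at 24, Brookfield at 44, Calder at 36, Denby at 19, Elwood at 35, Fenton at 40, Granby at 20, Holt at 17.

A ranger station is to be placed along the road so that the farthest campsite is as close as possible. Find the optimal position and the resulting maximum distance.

location 30.5, max distance 13.5

The 1-center on a line is the midpoint of the two extreme points: leftmost at 17, rightmost at 44.
Optimal location = (17 + 44)/2 = 30.5; maximum distance = (44 − 17)/2 = 13.5.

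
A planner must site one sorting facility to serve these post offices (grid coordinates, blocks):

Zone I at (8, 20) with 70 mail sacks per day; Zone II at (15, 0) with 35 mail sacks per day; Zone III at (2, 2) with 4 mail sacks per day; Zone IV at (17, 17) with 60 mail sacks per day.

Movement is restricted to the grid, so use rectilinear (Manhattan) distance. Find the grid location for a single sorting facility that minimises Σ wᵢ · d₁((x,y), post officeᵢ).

Manhattan distance separates: Σwᵢ(|x−xᵢ|+|y−yᵢ|) = Σwᵢ|x−xᵢ| + Σwᵢ|y−yᵢ|, so x and y are optimised independently as 1-D weighted medians.
Total weight W = 169; half = 84.5.
x-coordinate, sorted with cumulative weight:
  x=2 (Zone III, w=4) cum 4
  x=8 (Zone I, w=70) cum 74
  x=15 (Zone II, w=35) cum 109  ← median
  x=17 (Zone IV, w=60) cum 169
⇒ x* = 15
y-coordinate, sorted with cumulative weight:
  y=0 (Zone II, w=35) cum 35
  y=2 (Zone III, w=4) cum 39
  y=17 (Zone IV, w=60) cum 99  ← median
  y=20 (Zone I, w=70) cum 169
⇒ y* = 17

(15, 17)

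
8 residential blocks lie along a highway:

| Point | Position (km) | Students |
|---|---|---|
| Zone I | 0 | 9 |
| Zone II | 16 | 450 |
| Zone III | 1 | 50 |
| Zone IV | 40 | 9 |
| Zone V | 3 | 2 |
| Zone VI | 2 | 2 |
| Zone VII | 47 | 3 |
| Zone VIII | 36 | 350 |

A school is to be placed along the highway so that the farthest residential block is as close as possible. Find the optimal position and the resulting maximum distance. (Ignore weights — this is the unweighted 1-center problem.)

The 1-center on a line is the midpoint of the two extreme points: leftmost at 0, rightmost at 47.
Optimal location = (0 + 47)/2 = 23.5; maximum distance = (47 − 0)/2 = 23.5.

location 23.5, max distance 23.5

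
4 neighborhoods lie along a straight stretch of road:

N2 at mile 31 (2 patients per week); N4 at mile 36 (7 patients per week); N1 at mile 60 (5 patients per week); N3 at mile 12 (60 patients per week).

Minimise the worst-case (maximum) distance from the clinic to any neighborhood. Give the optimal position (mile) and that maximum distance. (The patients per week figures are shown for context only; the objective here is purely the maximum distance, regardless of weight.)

The 1-center on a line is the midpoint of the two extreme points: leftmost at 12, rightmost at 60.
Optimal location = (12 + 60)/2 = 36; maximum distance = (60 − 12)/2 = 24.

location 36, max distance 24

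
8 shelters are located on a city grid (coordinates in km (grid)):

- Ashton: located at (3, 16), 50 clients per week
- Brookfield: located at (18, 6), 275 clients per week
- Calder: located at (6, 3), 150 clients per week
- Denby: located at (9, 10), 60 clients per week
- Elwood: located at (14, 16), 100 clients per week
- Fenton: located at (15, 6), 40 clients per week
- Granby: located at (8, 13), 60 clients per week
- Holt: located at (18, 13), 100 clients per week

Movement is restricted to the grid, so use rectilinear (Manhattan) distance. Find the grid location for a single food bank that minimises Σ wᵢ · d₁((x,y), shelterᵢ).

Manhattan distance separates: Σwᵢ(|x−xᵢ|+|y−yᵢ|) = Σwᵢ|x−xᵢ| + Σwᵢ|y−yᵢ|, so x and y are optimised independently as 1-D weighted medians.
Total weight W = 835; half = 417.5.
x-coordinate, sorted with cumulative weight:
  x=3 (Ashton, w=50) cum 50
  x=6 (Calder, w=150) cum 200
  x=8 (Granby, w=60) cum 260
  x=9 (Denby, w=60) cum 320
  x=14 (Elwood, w=100) cum 420  ← median
  x=15 (Fenton, w=40) cum 460
  x=18 (Brookfield, w=275) cum 735
  x=18 (Holt, w=100) cum 835
⇒ x* = 14
y-coordinate, sorted with cumulative weight:
  y=3 (Calder, w=150) cum 150
  y=6 (Brookfield, w=275) cum 425  ← median
  y=6 (Fenton, w=40) cum 465
  y=10 (Denby, w=60) cum 525
  y=13 (Granby, w=60) cum 585
  y=13 (Holt, w=100) cum 685
  y=16 (Ashton, w=50) cum 735
  y=16 (Elwood, w=100) cum 835
⇒ y* = 6

(14, 6)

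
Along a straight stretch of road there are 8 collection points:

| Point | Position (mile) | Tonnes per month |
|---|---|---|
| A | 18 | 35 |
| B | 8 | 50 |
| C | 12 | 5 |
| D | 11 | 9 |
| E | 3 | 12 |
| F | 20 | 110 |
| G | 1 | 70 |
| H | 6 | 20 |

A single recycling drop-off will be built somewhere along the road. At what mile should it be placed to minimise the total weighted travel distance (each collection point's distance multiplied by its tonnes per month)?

x = 11

For a sum of weighted absolute distances on a line, the optimum is the weighted median (not the mean). Total weight W = 311; half-weight = 155.5.
Sort by position and accumulate weight:
  mile 1 (G, w=70) → cum 70
  mile 3 (E, w=12) → cum 82
  mile 6 (H, w=20) → cum 102
  mile 8 (B, w=50) → cum 152
  mile 11 (D, w=9) → cum 161  ≥ 155.5 → median here
  mile 12 (C, w=5) → cum 166
  mile 18 (A, w=35) → cum 201
  mile 20 (F, w=110) → cum 311
Optimal location: mile 11.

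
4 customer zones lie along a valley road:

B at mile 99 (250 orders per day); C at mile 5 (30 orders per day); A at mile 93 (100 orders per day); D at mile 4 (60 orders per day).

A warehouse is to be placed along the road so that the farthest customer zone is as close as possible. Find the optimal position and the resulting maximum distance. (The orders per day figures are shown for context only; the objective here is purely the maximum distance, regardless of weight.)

location 51.5, max distance 47.5

The 1-center on a line is the midpoint of the two extreme points: leftmost at 4, rightmost at 99.
Optimal location = (4 + 99)/2 = 51.5; maximum distance = (99 − 4)/2 = 47.5.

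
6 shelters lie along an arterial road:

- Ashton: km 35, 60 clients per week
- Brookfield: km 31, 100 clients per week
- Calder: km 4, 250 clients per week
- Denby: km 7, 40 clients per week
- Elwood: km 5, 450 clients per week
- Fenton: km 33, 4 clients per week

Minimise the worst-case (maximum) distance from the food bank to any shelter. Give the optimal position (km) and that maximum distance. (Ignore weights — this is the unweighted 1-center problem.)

location 19.5, max distance 15.5

The 1-center on a line is the midpoint of the two extreme points: leftmost at 4, rightmost at 35.
Optimal location = (4 + 35)/2 = 19.5; maximum distance = (35 − 4)/2 = 15.5.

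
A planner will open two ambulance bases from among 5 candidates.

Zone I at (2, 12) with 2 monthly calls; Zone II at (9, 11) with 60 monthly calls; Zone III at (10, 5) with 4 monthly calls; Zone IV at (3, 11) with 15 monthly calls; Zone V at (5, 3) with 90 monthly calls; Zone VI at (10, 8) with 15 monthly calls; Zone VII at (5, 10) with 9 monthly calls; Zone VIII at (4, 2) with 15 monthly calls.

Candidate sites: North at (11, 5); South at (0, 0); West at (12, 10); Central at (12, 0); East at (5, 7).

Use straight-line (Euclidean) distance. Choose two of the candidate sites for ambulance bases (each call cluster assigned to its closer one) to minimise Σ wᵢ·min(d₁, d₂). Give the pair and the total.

Evaluate every pair (each demand assigned to the nearer of the two):
  {West, East}: total = 795.9
  {North, East}: total = 933.1
  {South, East}: total = 970.3
  {Central, East}: total = 979.7
  {South, West}: total = 1064.8
  {North, West}: total = 1138.8
  {North, South}: total = 1265.9
  {West, Central}: total = 1282.0
  {North, Central}: total = 1357.4
  {South, Central}: total = 1717.2
Best pair: {West, East} with total 795.9.

{West, East}, total 795.9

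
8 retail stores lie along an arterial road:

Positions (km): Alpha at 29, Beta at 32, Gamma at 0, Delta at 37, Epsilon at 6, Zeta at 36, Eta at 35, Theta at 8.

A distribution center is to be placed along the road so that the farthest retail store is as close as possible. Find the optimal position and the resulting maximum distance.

The 1-center on a line is the midpoint of the two extreme points: leftmost at 0, rightmost at 37.
Optimal location = (0 + 37)/2 = 18.5; maximum distance = (37 − 0)/2 = 18.5.

location 18.5, max distance 18.5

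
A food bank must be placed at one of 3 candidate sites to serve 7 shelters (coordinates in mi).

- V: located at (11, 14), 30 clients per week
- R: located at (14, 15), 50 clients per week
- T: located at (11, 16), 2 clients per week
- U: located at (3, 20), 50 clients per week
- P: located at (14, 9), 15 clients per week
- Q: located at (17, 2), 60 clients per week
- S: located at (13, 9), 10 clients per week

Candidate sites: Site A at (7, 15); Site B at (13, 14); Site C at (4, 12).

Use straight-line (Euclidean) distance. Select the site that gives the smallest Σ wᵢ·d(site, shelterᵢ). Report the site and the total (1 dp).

Total weighted distance at each candidate:
  Site A (7, 15): total = 2009.3
  Site B (13, 14): total = 1604.9
  Site C (4, 12): total = 2395.2
Minimum is at Site B with total 1604.9 mi.

Site B, total 1604.9 mi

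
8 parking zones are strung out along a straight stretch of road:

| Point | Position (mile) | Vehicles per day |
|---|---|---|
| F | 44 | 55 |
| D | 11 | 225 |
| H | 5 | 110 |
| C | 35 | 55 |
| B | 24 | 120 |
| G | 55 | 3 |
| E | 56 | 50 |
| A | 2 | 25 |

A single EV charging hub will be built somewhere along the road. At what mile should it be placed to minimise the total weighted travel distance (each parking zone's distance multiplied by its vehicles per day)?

For a sum of weighted absolute distances on a line, the optimum is the weighted median (not the mean). Total weight W = 643; half-weight = 321.5.
Sort by position and accumulate weight:
  mile 2 (A, w=25) → cum 25
  mile 5 (H, w=110) → cum 135
  mile 11 (D, w=225) → cum 360  ≥ 321.5 → median here
  mile 24 (B, w=120) → cum 480
  mile 35 (C, w=55) → cum 535
  mile 44 (F, w=55) → cum 590
  mile 55 (G, w=3) → cum 593
  mile 56 (E, w=50) → cum 643
Optimal location: mile 11.

x = 11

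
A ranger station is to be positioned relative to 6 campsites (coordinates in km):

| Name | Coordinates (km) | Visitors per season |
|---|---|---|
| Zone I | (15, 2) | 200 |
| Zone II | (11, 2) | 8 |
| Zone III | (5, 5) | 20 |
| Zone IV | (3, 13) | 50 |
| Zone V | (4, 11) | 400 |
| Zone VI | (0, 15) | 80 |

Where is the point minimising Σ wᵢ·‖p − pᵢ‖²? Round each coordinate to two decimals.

The minimiser of Σwᵢ‖p−pᵢ‖² is the weighted centroid p* = (Σwᵢpᵢ)/(Σwᵢ).
Σwᵢ = 758.
Σwᵢxᵢ = 200·15 + 8·11 + 20·5 + 50·3 + 400·4 + 80·0 = 4938.
Σwᵢyᵢ = 200·2 + 8·2 + 20·5 + 50·13 + 400·11 + 80·15 = 6766.
x* = 4938/758 = 6.51, y* = 6766/758 = 8.93.

(6.51, 8.93)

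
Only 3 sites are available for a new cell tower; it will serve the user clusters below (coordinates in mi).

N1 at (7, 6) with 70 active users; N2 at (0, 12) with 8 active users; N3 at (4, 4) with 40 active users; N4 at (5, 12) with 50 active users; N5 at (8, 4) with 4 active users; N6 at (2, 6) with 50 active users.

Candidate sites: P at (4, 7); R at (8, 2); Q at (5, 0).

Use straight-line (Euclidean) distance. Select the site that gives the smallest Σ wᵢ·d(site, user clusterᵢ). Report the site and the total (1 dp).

P, total 779.3 mi

Total weighted distance at each candidate:
  P (4, 7): total = 779.3
  R (8, 2): total = 1460.5
  Q (5, 0): total = 1667.1
Minimum is at P with total 779.3 mi.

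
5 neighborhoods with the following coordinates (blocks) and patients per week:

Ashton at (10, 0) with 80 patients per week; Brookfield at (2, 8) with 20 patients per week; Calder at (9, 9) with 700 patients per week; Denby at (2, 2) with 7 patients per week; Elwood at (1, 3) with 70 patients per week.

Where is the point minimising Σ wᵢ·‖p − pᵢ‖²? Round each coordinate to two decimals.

(8.24, 7.62)

The minimiser of Σwᵢ‖p−pᵢ‖² is the weighted centroid p* = (Σwᵢpᵢ)/(Σwᵢ).
Σwᵢ = 877.
Σwᵢxᵢ = 80·10 + 20·2 + 700·9 + 7·2 + 70·1 = 7224.
Σwᵢyᵢ = 80·0 + 20·8 + 700·9 + 7·2 + 70·3 = 6684.
x* = 7224/877 = 8.24, y* = 6684/877 = 7.62.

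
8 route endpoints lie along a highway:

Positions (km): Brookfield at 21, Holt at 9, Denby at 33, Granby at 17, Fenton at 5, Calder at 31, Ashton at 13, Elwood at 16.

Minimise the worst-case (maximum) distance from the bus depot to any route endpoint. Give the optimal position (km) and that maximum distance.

location 19, max distance 14

The 1-center on a line is the midpoint of the two extreme points: leftmost at 5, rightmost at 33.
Optimal location = (5 + 33)/2 = 19; maximum distance = (33 − 5)/2 = 14.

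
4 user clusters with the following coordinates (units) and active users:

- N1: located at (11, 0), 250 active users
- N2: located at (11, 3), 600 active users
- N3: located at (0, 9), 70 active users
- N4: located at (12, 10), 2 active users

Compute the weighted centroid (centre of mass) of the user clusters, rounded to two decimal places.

(10.17, 2.66)

The minimiser of Σwᵢ‖p−pᵢ‖² is the weighted centroid p* = (Σwᵢpᵢ)/(Σwᵢ).
Σwᵢ = 922.
Σwᵢxᵢ = 250·11 + 600·11 + 70·0 + 2·12 = 9374.
Σwᵢyᵢ = 250·0 + 600·3 + 70·9 + 2·10 = 2450.
x* = 9374/922 = 10.17, y* = 2450/922 = 2.66.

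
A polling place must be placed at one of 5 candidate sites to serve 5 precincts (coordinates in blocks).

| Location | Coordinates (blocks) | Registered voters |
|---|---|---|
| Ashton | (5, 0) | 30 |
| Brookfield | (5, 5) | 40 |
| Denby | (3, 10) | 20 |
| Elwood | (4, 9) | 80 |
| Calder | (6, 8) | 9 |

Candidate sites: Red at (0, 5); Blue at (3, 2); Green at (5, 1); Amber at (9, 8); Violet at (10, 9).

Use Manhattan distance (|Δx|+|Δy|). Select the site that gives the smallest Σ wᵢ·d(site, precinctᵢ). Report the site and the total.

Total weighted distance at each candidate:
  Red (0, 5): total = 1381
  Blue (3, 2): total = 1201
  Green (5, 1): total = 1202
  Amber (9, 8): total = 1307
  Violet (10, 9): total = 1465
Minimum is at Blue with total 1201 blocks.

Blue, total 1201 blocks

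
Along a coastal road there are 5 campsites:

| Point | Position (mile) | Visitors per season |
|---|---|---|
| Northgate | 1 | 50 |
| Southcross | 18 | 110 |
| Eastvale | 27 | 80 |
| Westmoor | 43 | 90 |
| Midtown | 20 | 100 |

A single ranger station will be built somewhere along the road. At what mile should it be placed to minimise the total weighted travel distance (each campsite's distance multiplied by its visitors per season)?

x = 20

For a sum of weighted absolute distances on a line, the optimum is the weighted median (not the mean). Total weight W = 430; half-weight = 215.
Sort by position and accumulate weight:
  mile 1 (Northgate, w=50) → cum 50
  mile 18 (Southcross, w=110) → cum 160
  mile 20 (Midtown, w=100) → cum 260  ≥ 215 → median here
  mile 27 (Eastvale, w=80) → cum 340
  mile 43 (Westmoor, w=90) → cum 430
Optimal location: mile 20.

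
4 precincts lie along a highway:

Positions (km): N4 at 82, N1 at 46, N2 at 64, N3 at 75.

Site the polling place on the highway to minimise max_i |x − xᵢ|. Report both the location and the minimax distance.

location 64, max distance 18

The 1-center on a line is the midpoint of the two extreme points: leftmost at 46, rightmost at 82.
Optimal location = (46 + 82)/2 = 64; maximum distance = (82 − 46)/2 = 18.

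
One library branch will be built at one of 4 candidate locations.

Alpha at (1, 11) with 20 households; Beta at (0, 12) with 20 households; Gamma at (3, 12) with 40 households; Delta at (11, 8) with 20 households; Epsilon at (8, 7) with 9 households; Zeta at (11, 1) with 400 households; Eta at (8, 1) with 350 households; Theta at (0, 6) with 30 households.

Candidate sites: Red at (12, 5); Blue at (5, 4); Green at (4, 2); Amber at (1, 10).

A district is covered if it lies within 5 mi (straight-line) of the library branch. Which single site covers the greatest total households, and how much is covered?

Red, covering 429

Coverage radius r = 5 mi; a point is covered iff (Δx)²+(Δy)² ≤ 5² = 25.
  Red (12, 5): covers {Delta, Epsilon, Zeta} → 429
  Blue (5, 4): covers {Epsilon, Eta} → 359
  Green (4, 2): covers {Eta} → 350
  Amber (1, 10): covers {Alpha, Beta, Gamma, Theta} → 110
Maximum coverage at Red: 429 households.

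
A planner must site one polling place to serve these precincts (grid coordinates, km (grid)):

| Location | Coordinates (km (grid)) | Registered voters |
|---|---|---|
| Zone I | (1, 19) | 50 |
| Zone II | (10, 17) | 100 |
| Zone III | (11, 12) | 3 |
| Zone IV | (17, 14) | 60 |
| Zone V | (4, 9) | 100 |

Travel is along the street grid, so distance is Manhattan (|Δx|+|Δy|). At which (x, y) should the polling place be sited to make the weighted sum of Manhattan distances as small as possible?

Manhattan distance separates: Σwᵢ(|x−xᵢ|+|y−yᵢ|) = Σwᵢ|x−xᵢ| + Σwᵢ|y−yᵢ|, so x and y are optimised independently as 1-D weighted medians.
Total weight W = 313; half = 156.5.
x-coordinate, sorted with cumulative weight:
  x=1 (Zone I, w=50) cum 50
  x=4 (Zone V, w=100) cum 150
  x=10 (Zone II, w=100) cum 250  ← median
  x=11 (Zone III, w=3) cum 253
  x=17 (Zone IV, w=60) cum 313
⇒ x* = 10
y-coordinate, sorted with cumulative weight:
  y=9 (Zone V, w=100) cum 100
  y=12 (Zone III, w=3) cum 103
  y=14 (Zone IV, w=60) cum 163  ← median
  y=17 (Zone II, w=100) cum 263
  y=19 (Zone I, w=50) cum 313
⇒ y* = 14

(10, 14)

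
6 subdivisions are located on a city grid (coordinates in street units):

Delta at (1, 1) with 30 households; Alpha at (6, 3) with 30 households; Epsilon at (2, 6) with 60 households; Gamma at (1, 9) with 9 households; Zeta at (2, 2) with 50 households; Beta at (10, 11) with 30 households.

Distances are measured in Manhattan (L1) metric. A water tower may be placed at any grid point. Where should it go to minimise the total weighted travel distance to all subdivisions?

Manhattan distance separates: Σwᵢ(|x−xᵢ|+|y−yᵢ|) = Σwᵢ|x−xᵢ| + Σwᵢ|y−yᵢ|, so x and y are optimised independently as 1-D weighted medians.
Total weight W = 209; half = 104.5.
x-coordinate, sorted with cumulative weight:
  x=1 (Delta, w=30) cum 30
  x=1 (Gamma, w=9) cum 39
  x=2 (Epsilon, w=60) cum 99
  x=2 (Zeta, w=50) cum 149  ← median
  x=6 (Alpha, w=30) cum 179
  x=10 (Beta, w=30) cum 209
⇒ x* = 2
y-coordinate, sorted with cumulative weight:
  y=1 (Delta, w=30) cum 30
  y=2 (Zeta, w=50) cum 80
  y=3 (Alpha, w=30) cum 110  ← median
  y=6 (Epsilon, w=60) cum 170
  y=9 (Gamma, w=9) cum 179
  y=11 (Beta, w=30) cum 209
⇒ y* = 3

(2, 3)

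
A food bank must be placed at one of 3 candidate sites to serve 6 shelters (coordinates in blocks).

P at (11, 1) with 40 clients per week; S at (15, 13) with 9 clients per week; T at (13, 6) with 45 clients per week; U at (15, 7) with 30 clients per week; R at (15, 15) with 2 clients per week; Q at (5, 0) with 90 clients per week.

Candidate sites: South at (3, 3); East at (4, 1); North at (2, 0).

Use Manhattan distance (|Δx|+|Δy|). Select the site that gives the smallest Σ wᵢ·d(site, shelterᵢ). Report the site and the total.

Total weighted distance at each candidate:
  South (3, 3): total = 2161
  East (4, 1): total = 1857
  North (2, 0): total = 2325
Minimum is at East with total 1857 blocks.

East, total 1857 blocks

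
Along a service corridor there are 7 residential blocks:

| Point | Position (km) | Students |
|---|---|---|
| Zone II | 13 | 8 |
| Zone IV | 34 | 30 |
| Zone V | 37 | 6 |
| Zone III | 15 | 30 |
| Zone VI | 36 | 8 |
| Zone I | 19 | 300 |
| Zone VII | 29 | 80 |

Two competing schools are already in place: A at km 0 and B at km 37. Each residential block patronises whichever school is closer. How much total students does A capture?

The indifferent point is the midpoint (0+37)/2 = 18.5; residential blocks left of it (closer to A at 0) go to A, those right go to B.
  Zone II at 13 (w=8) → A
  Zone III at 15 (w=30) → A
  Zone I at 19 (w=300) → B
  Zone VII at 29 (w=80) → B
  Zone IV at 34 (w=30) → B
  Zone VI at 36 (w=8) → B
  Zone V at 37 (w=6) → B
A captures 38; B captures 424.

38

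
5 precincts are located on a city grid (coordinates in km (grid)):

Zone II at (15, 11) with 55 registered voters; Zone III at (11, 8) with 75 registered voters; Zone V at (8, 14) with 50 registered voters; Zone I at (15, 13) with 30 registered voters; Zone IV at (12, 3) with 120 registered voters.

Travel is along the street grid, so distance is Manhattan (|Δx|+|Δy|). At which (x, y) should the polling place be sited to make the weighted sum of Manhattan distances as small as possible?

Manhattan distance separates: Σwᵢ(|x−xᵢ|+|y−yᵢ|) = Σwᵢ|x−xᵢ| + Σwᵢ|y−yᵢ|, so x and y are optimised independently as 1-D weighted medians.
Total weight W = 330; half = 165.
x-coordinate, sorted with cumulative weight:
  x=8 (Zone V, w=50) cum 50
  x=11 (Zone III, w=75) cum 125
  x=12 (Zone IV, w=120) cum 245  ← median
  x=15 (Zone II, w=55) cum 300
  x=15 (Zone I, w=30) cum 330
⇒ x* = 12
y-coordinate, sorted with cumulative weight:
  y=3 (Zone IV, w=120) cum 120
  y=8 (Zone III, w=75) cum 195  ← median
  y=11 (Zone II, w=55) cum 250
  y=13 (Zone I, w=30) cum 280
  y=14 (Zone V, w=50) cum 330
⇒ y* = 8

(12, 8)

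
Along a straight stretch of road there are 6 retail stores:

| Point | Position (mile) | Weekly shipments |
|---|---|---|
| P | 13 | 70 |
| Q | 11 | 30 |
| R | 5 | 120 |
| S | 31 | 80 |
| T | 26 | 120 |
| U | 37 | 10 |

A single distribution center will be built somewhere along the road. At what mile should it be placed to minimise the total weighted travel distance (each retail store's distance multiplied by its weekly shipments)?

x = 13

For a sum of weighted absolute distances on a line, the optimum is the weighted median (not the mean). Total weight W = 430; half-weight = 215.
Sort by position and accumulate weight:
  mile 5 (R, w=120) → cum 120
  mile 11 (Q, w=30) → cum 150
  mile 13 (P, w=70) → cum 220  ≥ 215 → median here
  mile 26 (T, w=120) → cum 340
  mile 31 (S, w=80) → cum 420
  mile 37 (U, w=10) → cum 430
Optimal location: mile 13.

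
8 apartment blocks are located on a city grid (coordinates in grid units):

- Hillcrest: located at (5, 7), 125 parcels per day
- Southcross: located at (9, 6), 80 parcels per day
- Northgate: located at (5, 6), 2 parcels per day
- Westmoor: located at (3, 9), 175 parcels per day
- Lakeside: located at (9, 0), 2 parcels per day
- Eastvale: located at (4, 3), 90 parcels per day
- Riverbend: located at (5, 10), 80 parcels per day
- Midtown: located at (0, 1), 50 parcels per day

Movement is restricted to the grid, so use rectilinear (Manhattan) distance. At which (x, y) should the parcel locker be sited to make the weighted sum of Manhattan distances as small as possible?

Manhattan distance separates: Σwᵢ(|x−xᵢ|+|y−yᵢ|) = Σwᵢ|x−xᵢ| + Σwᵢ|y−yᵢ|, so x and y are optimised independently as 1-D weighted medians.
Total weight W = 604; half = 302.
x-coordinate, sorted with cumulative weight:
  x=0 (Midtown, w=50) cum 50
  x=3 (Westmoor, w=175) cum 225
  x=4 (Eastvale, w=90) cum 315  ← median
  x=5 (Hillcrest, w=125) cum 440
  x=5 (Northgate, w=2) cum 442
  x=5 (Riverbend, w=80) cum 522
  x=9 (Southcross, w=80) cum 602
  x=9 (Lakeside, w=2) cum 604
⇒ x* = 4
y-coordinate, sorted with cumulative weight:
  y=0 (Lakeside, w=2) cum 2
  y=1 (Midtown, w=50) cum 52
  y=3 (Eastvale, w=90) cum 142
  y=6 (Southcross, w=80) cum 222
  y=6 (Northgate, w=2) cum 224
  y=7 (Hillcrest, w=125) cum 349  ← median
  y=9 (Westmoor, w=175) cum 524
  y=10 (Riverbend, w=80) cum 604
⇒ y* = 7

(4, 7)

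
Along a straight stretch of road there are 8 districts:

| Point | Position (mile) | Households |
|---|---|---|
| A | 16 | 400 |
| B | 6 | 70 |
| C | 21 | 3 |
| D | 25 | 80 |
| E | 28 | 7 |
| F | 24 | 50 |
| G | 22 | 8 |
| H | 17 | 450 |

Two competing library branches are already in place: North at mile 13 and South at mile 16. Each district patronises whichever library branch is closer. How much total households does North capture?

70

The indifferent point is the midpoint (13+16)/2 = 14.5; districts left of it (closer to North at 13) go to North, those right go to South.
  B at 6 (w=70) → North
  A at 16 (w=400) → South
  H at 17 (w=450) → South
  C at 21 (w=3) → South
  G at 22 (w=8) → South
  F at 24 (w=50) → South
  D at 25 (w=80) → South
  E at 28 (w=7) → South
North captures 70; South captures 998.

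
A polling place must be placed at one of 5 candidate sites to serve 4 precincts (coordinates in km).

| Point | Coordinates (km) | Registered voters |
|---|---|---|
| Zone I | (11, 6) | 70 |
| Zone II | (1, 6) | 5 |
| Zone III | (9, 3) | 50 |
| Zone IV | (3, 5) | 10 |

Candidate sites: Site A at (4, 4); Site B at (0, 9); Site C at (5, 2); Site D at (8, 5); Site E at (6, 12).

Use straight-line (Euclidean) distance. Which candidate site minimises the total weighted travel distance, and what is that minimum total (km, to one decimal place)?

Site D, total 418.5 km

Total weighted distance at each candidate:
  Site A (4, 4): total = 796.7
  Site B (0, 9): total = 1404.8
  Site C (5, 2): total = 775.3
  Site D (8, 5): total = 418.5
  Site E (6, 12): total = 1136.3
Minimum is at Site D with total 418.5 km.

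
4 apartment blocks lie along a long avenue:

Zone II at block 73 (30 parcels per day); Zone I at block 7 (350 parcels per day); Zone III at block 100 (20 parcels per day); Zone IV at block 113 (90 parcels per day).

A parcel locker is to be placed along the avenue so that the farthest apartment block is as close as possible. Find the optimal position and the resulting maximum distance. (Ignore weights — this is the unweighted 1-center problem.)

The 1-center on a line is the midpoint of the two extreme points: leftmost at 7, rightmost at 113.
Optimal location = (7 + 113)/2 = 60; maximum distance = (113 − 7)/2 = 53.

location 60, max distance 53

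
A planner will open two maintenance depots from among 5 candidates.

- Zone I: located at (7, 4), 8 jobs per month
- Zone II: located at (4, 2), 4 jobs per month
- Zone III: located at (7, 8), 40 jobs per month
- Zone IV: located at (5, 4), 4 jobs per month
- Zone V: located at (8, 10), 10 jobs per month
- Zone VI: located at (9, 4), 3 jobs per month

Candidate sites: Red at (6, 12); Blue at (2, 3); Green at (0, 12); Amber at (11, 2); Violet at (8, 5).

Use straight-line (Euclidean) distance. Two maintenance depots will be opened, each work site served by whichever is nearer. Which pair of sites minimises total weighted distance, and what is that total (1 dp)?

{Red, Violet}, total 203.0

Evaluate every pair (each demand assigned to the nearer of the two):
  {Red, Violet}: total = 203.0
  {Blue, Violet}: total = 213.6
  {Green, Violet}: total = 224.7
  {Amber, Violet}: total = 224.7
  {Red, Blue}: total = 276.8
  {Red, Amber}: total = 290.8
  {Red, Green}: total = 356.4
  {Blue, Amber}: total = 434.1
  {Blue, Green}: total = 448.9
  {Green, Amber}: total = 468.5
Best pair: {Red, Violet} with total 203.0.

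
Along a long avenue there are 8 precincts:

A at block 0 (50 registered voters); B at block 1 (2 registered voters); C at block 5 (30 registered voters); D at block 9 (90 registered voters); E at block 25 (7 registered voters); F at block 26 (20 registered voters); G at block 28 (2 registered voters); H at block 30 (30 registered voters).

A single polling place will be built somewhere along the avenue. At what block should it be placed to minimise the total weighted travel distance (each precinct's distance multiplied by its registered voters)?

For a sum of weighted absolute distances on a line, the optimum is the weighted median (not the mean). Total weight W = 231; half-weight = 115.5.
Sort by position and accumulate weight:
  block 0 (A, w=50) → cum 50
  block 1 (B, w=2) → cum 52
  block 5 (C, w=30) → cum 82
  block 9 (D, w=90) → cum 172  ≥ 115.5 → median here
  block 25 (E, w=7) → cum 179
  block 26 (F, w=20) → cum 199
  block 28 (G, w=2) → cum 201
  block 30 (H, w=30) → cum 231
Optimal location: block 9.

x = 9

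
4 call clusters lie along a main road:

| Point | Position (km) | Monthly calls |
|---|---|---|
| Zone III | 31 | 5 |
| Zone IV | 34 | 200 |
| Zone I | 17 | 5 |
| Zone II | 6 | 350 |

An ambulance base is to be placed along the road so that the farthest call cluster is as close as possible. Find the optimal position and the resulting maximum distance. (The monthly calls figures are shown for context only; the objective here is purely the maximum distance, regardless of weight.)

The 1-center on a line is the midpoint of the two extreme points: leftmost at 6, rightmost at 34.
Optimal location = (6 + 34)/2 = 20; maximum distance = (34 − 6)/2 = 14.

location 20, max distance 14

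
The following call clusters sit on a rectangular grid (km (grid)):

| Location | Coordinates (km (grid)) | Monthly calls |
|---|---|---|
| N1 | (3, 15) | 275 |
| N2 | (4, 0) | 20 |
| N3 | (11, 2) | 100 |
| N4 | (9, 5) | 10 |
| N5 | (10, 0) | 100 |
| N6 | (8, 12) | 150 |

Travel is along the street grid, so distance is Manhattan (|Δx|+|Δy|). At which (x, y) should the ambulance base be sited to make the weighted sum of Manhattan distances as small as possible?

Manhattan distance separates: Σwᵢ(|x−xᵢ|+|y−yᵢ|) = Σwᵢ|x−xᵢ| + Σwᵢ|y−yᵢ|, so x and y are optimised independently as 1-D weighted medians.
Total weight W = 655; half = 327.5.
x-coordinate, sorted with cumulative weight:
  x=3 (N1, w=275) cum 275
  x=4 (N2, w=20) cum 295
  x=8 (N6, w=150) cum 445  ← median
  x=9 (N4, w=10) cum 455
  x=10 (N5, w=100) cum 555
  x=11 (N3, w=100) cum 655
⇒ x* = 8
y-coordinate, sorted with cumulative weight:
  y=0 (N2, w=20) cum 20
  y=0 (N5, w=100) cum 120
  y=2 (N3, w=100) cum 220
  y=5 (N4, w=10) cum 230
  y=12 (N6, w=150) cum 380  ← median
  y=15 (N1, w=275) cum 655
⇒ y* = 12

(8, 12)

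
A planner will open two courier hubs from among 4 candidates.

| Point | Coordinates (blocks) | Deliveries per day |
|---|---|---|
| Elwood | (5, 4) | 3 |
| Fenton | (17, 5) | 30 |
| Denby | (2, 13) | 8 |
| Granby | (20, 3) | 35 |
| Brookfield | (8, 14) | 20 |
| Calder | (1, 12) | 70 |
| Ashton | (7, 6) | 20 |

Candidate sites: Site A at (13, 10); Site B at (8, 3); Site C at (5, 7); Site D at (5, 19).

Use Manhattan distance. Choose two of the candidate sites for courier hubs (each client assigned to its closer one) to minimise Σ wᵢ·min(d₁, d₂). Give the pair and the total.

Evaluate every pair (each demand assigned to the nearer of the two):
  {Site A, Site C}: total = 1711
  {Site B, Site C}: total = 1721
  {Site B, Site D}: total = 1844
  {Site A, Site D}: total = 2004
  {Site C, Site D}: total = 2016
  {Site A, Site B}: total = 2054
Best pair: {Site A, Site C} with total 1711.

{Site A, Site C}, total 1711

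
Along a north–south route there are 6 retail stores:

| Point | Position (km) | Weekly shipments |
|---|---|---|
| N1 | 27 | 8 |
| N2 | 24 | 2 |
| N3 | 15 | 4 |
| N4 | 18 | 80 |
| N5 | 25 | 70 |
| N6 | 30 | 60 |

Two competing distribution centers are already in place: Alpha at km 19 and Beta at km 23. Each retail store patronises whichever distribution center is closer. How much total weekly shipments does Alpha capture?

84

The indifferent point is the midpoint (19+23)/2 = 21; retail stores left of it (closer to Alpha at 19) go to Alpha, those right go to Beta.
  N3 at 15 (w=4) → Alpha
  N4 at 18 (w=80) → Alpha
  N2 at 24 (w=2) → Beta
  N5 at 25 (w=70) → Beta
  N1 at 27 (w=8) → Beta
  N6 at 30 (w=60) → Beta
Alpha captures 84; Beta captures 140.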